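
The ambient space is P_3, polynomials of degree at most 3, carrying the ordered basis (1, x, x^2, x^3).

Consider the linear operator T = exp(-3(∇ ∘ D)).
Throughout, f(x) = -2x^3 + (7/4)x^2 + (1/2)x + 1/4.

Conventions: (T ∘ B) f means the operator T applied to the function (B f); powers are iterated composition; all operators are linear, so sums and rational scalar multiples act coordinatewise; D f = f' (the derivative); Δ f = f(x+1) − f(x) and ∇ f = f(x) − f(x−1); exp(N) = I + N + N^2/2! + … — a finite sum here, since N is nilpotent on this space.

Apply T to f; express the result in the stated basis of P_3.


the image equals g(x) = -2x^3 + (7/4)x^2 + (73/2)x - 113/4

order-1 term: 36x - 57/2
the series for exp(-3(∇ ∘ D)) f terminates at order 1
exp(-3(∇ ∘ D)) f = -2x^3 + (7/4)x^2 + (73/2)x - 113/4


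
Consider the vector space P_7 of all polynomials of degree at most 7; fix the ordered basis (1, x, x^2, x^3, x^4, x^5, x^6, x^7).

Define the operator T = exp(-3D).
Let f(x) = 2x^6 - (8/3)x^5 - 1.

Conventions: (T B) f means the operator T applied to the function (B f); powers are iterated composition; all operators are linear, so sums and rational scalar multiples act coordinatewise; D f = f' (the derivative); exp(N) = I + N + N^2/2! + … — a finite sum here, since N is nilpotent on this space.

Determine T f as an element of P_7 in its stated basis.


order-1 term: -36x^5 + 40x^4
order-2 term: 270x^4 - 240x^3
order-3 term: -1080x^3 + 720x^2
order-4 term: 2430x^2 - 1080x
order-5 term: -2916x + 648
order-6 term: 1458
the series for exp(-3D) f terminates at order 6
exp(-3D) f = 2x^6 - (116/3)x^5 + 310x^4 - 1320x^3 + 3150x^2 - 3996x + 2105

g(x) = 2x^6 - (116/3)x^5 + 310x^4 - 1320x^3 + 3150x^2 - 3996x + 2105


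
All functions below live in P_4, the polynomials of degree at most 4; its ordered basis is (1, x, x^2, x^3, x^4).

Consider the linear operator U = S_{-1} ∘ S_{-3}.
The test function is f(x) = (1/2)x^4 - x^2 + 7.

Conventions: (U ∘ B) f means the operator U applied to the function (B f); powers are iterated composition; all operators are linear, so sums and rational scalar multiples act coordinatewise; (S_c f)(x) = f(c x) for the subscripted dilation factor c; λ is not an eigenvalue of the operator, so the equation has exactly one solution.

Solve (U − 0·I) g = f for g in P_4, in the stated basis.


g(x) = (1/162)x^4 - (1/9)x^2 + 7

write g with unknown coordinates in the stated basis and equate coefficients in (U − 0·I) g = f
solving from the highest basis element down gives g = (1/162)x^4 - (1/9)x^2 + 7
check: U g = (1/2)x^4 - x^2 + 7
so U g − 0·g = (1/2)x^4 - x^2 + 7 = f ✓


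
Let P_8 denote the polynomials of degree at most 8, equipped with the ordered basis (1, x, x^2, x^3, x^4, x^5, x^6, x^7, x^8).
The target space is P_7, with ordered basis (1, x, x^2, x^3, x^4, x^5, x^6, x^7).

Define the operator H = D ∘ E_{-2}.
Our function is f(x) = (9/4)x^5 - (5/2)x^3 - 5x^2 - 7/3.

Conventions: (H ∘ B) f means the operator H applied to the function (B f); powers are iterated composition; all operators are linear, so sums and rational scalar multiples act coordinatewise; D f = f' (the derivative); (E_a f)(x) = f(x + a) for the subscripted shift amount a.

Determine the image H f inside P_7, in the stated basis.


E_{-2} f = (9/4)x^5 - (45/2)x^4 + (175/2)x^3 - 170x^2 + 170x - 223/3
D E_{-2} f = (45/4)x^4 - 90x^3 + (525/2)x^2 - 340x + 170

the image equals g(x) = (45/4)x^4 - 90x^3 + (525/2)x^2 - 340x + 170


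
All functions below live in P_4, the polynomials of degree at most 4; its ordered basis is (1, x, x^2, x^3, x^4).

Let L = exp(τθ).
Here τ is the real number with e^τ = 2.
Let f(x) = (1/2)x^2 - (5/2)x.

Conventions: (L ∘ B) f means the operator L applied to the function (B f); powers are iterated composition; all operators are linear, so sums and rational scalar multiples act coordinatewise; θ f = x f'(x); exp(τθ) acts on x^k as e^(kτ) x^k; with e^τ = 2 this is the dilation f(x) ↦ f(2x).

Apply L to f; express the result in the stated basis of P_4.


the result is g(x) = 2x^2 - 5x

exp(τθ) x^k = e^(kτ) x^k; with e^τ = 2 this sends x^k to 2^k x^k
x ↦ 2 x
x^2 ↦ 4 x^2
applying this coordinatewise to f: exp(τθ) f = 2x^2 - 5x


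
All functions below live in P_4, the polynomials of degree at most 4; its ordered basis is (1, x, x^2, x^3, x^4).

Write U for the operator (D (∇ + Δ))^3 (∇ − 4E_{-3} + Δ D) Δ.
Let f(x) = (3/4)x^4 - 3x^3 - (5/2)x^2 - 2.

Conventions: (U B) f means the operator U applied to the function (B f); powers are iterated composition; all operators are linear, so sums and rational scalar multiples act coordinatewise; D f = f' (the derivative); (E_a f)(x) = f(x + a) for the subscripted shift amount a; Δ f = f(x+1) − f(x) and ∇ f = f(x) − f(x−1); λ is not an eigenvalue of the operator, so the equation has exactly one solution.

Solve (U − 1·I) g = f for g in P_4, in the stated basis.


write g with unknown coordinates in the stated basis and equate coefficients in (U − 1·I) g = f
solving from the highest basis element down gives g = -(3/4)x^4 + 3x^3 + (5/2)x^2 + 2
check: U g = 0
so U g − 1·g = (3/4)x^4 - 3x^3 - (5/2)x^2 - 2 = f ✓

g(x) = -(3/4)x^4 + 3x^3 + (5/2)x^2 + 2


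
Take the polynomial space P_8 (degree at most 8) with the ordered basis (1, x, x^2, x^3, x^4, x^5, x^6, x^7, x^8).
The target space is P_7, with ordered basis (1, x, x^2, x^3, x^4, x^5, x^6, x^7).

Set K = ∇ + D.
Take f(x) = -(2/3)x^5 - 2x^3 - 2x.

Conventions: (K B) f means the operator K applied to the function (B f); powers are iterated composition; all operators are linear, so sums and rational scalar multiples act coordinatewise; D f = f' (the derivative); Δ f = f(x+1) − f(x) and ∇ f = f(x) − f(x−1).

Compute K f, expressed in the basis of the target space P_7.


∇ f = -(10/3)x^4 + (20/3)x^3 - (38/3)x^2 + (28/3)x - 14/3
D f = -(10/3)x^4 - 6x^2 - 2
(∇ + D) f = -(20/3)x^4 + (20/3)x^3 - (56/3)x^2 + (28/3)x - 20/3

the image equals g(x) = -(20/3)x^4 + (20/3)x^3 - (56/3)x^2 + (28/3)x - 20/3


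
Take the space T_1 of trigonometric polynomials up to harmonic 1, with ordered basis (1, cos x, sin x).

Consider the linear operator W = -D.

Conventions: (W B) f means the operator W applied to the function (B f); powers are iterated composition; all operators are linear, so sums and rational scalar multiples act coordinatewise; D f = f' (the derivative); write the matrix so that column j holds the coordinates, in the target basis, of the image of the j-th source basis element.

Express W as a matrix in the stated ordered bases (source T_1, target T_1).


the matrix is [[0, 0, 0]; [0, 0, -1]; [0, 1, 0]] (rows listed top to bottom)

image of 1: 0
image of cos x: sin x
image of sin x: -cos x
each image's coordinates form column j of the matrix


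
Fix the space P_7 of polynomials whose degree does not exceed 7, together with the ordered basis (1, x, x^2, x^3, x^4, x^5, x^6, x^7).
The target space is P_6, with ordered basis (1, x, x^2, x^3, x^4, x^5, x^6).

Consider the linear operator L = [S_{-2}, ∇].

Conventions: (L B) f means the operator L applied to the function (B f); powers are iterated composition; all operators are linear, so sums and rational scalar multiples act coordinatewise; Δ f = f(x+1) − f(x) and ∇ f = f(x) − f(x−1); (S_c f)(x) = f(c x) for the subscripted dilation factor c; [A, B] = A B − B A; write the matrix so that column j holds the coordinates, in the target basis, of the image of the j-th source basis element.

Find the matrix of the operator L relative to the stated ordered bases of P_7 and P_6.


the matrix is [[0, 3, 3, 9, 15, 33, 63, 129]; [0, 0, -12, -18, -72, -150, -396, -882]; [0, 0, 0, 36, 72, 360, 900, 2772]; [0, 0, 0, 0, -96, -240, -1440, -4200]; [0, 0, 0, 0, 0, 240, 720, 5040]; [0, 0, 0, 0, 0, 0, -576, -2016]; [0, 0, 0, 0, 0, 0, 0, 1344]] (rows listed top to bottom)

image of 1: 0
image of x: 3
image of x^2: -12x + 3
image of x^3: 36x^2 - 18x + 9
image of x^4: -96x^3 + 72x^2 - 72x + 15
image of x^5: 240x^4 - 240x^3 + 360x^2 - 150x + 33
image of x^6: -576x^5 + 720x^4 - 1440x^3 + 900x^2 - 396x + 63
image of x^7: 1344x^6 - 2016x^5 + 5040x^4 - 4200x^3 + 2772x^2 - 882x + 129
each image's coordinates form column j of the matrix


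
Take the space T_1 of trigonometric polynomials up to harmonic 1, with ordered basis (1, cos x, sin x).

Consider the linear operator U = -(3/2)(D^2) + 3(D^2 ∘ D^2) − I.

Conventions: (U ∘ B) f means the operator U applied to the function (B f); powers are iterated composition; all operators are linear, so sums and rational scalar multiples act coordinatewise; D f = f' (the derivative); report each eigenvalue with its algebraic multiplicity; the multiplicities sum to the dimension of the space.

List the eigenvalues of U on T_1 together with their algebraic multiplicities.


λ = -1 (multiplicity 1), λ = 7/2 (multiplicity 2)

image of 1: -1
image of cos x: (7/2)cos x
image of sin x: (7/2)sin x
the matrix is diagonal; its diagonal is (-1, 7/2, 7/2)
for a triangular matrix the eigenvalues are the diagonal entries, with algebraic multiplicity their repetition count


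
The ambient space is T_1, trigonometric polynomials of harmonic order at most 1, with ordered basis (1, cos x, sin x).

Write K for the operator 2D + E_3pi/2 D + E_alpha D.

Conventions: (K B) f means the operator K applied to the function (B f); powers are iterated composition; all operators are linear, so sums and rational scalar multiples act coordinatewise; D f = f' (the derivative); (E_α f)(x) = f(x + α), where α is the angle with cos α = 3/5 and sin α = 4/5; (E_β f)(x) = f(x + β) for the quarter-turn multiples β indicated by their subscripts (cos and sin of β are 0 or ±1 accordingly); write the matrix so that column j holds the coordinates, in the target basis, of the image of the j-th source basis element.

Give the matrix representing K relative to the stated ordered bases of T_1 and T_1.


the matrix is [[0, 0, 0]; [0, 1/5, 13/5]; [0, -13/5, 1/5]] (rows listed top to bottom)

image of 1: 0
image of cos x: (1/5)cos x - (13/5)sin x
image of sin x: (13/5)cos x + (1/5)sin x
each image's coordinates form column j of the matrix


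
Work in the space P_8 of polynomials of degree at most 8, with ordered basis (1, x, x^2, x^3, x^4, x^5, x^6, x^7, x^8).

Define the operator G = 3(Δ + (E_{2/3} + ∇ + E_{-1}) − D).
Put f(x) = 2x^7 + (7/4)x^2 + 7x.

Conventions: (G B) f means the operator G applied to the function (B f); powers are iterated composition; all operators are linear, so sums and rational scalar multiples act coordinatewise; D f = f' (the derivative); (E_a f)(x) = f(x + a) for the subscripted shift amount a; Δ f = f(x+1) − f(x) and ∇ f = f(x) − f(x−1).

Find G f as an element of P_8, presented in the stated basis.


Δ f = 14x^6 + 42x^5 + 70x^4 + 70x^3 + 42x^2 + (35/2)x + 43/4
E_{2/3} f = 2x^7 + (28/3)x^6 + (56/3)x^5 + (560/27)x^4 + (1120/81)x^3 + (2359/324)x^2 + (7700/729)x + 12163/2187
∇ f = 14x^6 - 42x^5 + 70x^4 - 70x^3 + 42x^2 - (21/2)x + 29/4
E_{-1} f = 2x^7 - 14x^6 + 42x^5 - 70x^4 + 70x^3 - (161/4)x^2 + (35/2)x - 29/4
(E_{2/3} + ∇ + E_{-1}) f = 4x^7 + (28/3)x^6 + (56/3)x^5 + (560/27)x^4 + (1120/81)x^3 + (1463/162)x^2 + (12803/729)x + 12163/2187
D f = 14x^6 + (7/2)x + 7
(-D) f = -14x^6 - (7/2)x - 7
(Δ + (E_{2/3} + ∇ + E_{-1}) − D) f = 4x^7 + (28/3)x^6 + (182/3)x^5 + (2450/27)x^4 + (6790/81)x^3 + (8267/162)x^2 + (23009/729)x + 81457/8748
(3(Δ + (E_{2/3} + ∇ + E_{-1}) − D)) f = 12x^7 + 28x^6 + 182x^5 + (2450/9)x^4 + (6790/27)x^3 + (8267/54)x^2 + (23009/243)x + 81457/2916

g(x) = 12x^7 + 28x^6 + 182x^5 + (2450/9)x^4 + (6790/27)x^3 + (8267/54)x^2 + (23009/243)x + 81457/2916


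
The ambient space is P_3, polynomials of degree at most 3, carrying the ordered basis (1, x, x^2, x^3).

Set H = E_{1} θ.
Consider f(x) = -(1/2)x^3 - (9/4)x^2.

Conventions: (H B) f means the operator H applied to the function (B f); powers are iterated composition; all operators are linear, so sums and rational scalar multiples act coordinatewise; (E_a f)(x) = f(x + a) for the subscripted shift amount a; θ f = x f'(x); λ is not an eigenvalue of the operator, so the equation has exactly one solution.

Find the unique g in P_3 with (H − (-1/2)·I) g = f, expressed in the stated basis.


write g with unknown coordinates in the stated basis and equate coefficients in (H − (-1/2)·I) g = f
solving from the highest basis element down gives g = -(1/7)x^3 - (27/70)x^2 + (66/35)x - 48/35
check: H g = -(3/7)x^3 - (72/35)x^2 - (33/35)x + 24/35
so H g − (-1/2)·g = -(1/2)x^3 - (9/4)x^2 = f ✓

the image equals g(x) = -(1/7)x^3 - (27/70)x^2 + (66/35)x - 48/35


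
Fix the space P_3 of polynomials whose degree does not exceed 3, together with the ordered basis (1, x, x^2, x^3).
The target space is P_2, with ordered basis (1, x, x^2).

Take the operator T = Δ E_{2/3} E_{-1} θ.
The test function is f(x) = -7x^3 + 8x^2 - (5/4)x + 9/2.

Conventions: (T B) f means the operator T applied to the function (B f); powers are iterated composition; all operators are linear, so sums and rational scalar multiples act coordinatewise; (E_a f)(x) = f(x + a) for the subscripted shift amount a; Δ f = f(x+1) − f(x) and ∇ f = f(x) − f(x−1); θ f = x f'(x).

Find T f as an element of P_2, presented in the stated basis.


the result is g(x) = -63x^2 + 11x - 35/12

θ f = -21x^3 + 16x^2 - (5/4)x
E_{-1} θ f = -21x^3 + 79x^2 - (385/4)x + 153/4
E_{2/3} E_{-1} θ f = -21x^3 + 37x^2 - (227/12)x + 107/36
Δ (E_{2/3} E_{-1} θ) f = -63x^2 + 11x - 35/12


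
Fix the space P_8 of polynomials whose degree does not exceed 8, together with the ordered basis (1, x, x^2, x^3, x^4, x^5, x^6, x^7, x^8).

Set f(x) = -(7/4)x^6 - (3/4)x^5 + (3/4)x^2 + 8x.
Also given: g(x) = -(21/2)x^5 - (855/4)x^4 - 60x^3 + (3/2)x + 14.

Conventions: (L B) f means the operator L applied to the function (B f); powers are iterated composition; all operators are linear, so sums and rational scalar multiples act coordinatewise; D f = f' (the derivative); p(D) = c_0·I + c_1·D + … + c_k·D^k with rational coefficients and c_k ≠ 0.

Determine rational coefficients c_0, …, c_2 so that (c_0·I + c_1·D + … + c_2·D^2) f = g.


D^0 f = -(7/4)x^6 - (3/4)x^5 + (3/4)x^2 + 8x
D^1 f = -(21/2)x^5 - (15/4)x^4 + (3/2)x + 8
D^2 f = -(105/2)x^4 - 15x^3 + 3/2
matching coefficients of g against c_0 f + c_1 Df + … from the top degree down determines the c_i
solution: c_0 = 0, c_1 = 1, c_2 = 4

c_0 = 0, c_1 = 1, c_2 = 4


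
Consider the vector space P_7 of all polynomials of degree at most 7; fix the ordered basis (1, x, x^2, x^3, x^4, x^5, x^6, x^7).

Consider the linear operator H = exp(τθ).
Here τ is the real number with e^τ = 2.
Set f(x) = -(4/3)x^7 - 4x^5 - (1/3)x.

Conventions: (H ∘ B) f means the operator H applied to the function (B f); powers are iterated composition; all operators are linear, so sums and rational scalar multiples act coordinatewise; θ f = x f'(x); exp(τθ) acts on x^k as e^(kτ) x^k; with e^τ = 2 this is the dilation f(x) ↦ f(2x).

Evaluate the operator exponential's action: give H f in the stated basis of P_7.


the result is g(x) = -(512/3)x^7 - 128x^5 - (2/3)x

exp(τθ) x^k = e^(kτ) x^k; with e^τ = 2 this sends x^k to 2^k x^k
x ↦ 2 x
x^5 ↦ 32 x^5
x^7 ↦ 128 x^7
applying this coordinatewise to f: exp(τθ) f = -(512/3)x^7 - 128x^5 - (2/3)x


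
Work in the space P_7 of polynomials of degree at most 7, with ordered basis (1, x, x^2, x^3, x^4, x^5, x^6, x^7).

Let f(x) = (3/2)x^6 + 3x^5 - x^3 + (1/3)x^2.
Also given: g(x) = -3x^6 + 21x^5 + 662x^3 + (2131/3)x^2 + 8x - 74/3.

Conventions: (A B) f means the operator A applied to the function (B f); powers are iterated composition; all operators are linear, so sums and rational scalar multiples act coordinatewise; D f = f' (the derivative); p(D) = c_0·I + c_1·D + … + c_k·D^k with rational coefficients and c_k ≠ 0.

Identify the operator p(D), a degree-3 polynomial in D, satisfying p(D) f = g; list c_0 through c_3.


c_0 = -2, c_1 = 3, c_2 = -1, c_3 = 4

D^0 f = (3/2)x^6 + 3x^5 - x^3 + (1/3)x^2
D^1 f = 9x^5 + 15x^4 - 3x^2 + (2/3)x
D^2 f = 45x^4 + 60x^3 - 6x + 2/3
D^3 f = 180x^3 + 180x^2 - 6
matching coefficients of g against c_0 f + c_1 Df + … from the top degree down determines the c_i
solution: c_0 = -2, c_1 = 3, c_2 = -1, c_3 = 4


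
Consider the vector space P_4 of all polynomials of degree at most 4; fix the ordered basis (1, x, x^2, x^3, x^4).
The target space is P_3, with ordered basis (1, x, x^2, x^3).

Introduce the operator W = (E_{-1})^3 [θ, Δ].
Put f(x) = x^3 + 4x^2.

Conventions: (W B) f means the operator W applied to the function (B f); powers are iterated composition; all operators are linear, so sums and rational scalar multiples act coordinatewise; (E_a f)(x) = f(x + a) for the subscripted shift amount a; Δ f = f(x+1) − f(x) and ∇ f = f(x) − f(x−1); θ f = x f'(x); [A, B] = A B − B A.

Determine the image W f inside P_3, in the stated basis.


g(x) = -3x^2 + 4x + 4

Δ f = 3x^2 + 11x + 5
θ Δ f = 6x^2 + 11x
θ f = 3x^3 + 8x^2
Δ θ f = 9x^2 + 25x + 11
[θ, Δ] f = -3x^2 - 14x - 11
E_{-1} [θ, Δ] f = -3x^2 - 8x
E_{-1} E_{-1} [θ, Δ] f = -3x^2 - 2x + 5
E_{-1} E_{-1} E_{-1} [θ, Δ] f = -3x^2 + 4x + 4


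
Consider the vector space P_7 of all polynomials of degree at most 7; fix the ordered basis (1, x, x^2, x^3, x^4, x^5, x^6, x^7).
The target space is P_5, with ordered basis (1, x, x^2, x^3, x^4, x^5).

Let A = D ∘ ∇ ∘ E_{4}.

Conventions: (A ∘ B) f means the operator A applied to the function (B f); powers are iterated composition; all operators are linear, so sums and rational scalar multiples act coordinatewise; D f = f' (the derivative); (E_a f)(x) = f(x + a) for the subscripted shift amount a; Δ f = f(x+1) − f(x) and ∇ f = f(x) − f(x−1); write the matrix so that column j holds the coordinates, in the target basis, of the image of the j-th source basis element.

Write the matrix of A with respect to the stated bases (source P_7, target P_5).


image of 1: 0
image of x: 0
image of x^2: 2
image of x^3: 6x + 21
image of x^4: 12x^2 + 84x + 148
image of x^5: 20x^3 + 210x^2 + 740x + 875
image of x^6: 30x^4 + 420x^3 + 2220x^2 + 5250x + 4686
image of x^7: 42x^5 + 735x^4 + 5180x^3 + 18375x^2 + 32802x + 23569
each image's coordinates form column j of the matrix

the matrix is [[0, 0, 2, 21, 148, 875, 4686, 23569]; [0, 0, 0, 6, 84, 740, 5250, 32802]; [0, 0, 0, 0, 12, 210, 2220, 18375]; [0, 0, 0, 0, 0, 20, 420, 5180]; [0, 0, 0, 0, 0, 0, 30, 735]; [0, 0, 0, 0, 0, 0, 0, 42]] (rows listed top to bottom)


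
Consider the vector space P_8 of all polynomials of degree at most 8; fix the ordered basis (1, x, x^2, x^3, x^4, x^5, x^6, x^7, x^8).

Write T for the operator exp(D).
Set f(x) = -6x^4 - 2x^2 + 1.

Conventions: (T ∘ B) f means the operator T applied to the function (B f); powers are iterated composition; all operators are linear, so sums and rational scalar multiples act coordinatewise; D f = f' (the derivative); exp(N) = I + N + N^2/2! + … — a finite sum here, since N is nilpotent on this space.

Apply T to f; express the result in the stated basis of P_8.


the result is g(x) = -6x^4 - 24x^3 - 38x^2 - 28x - 7

order-1 term: -24x^3 - 4x
order-2 term: -36x^2 - 2
order-3 term: -24x
order-4 term: -6
the series for exp(D) f terminates at order 4
exp(D) f = -6x^4 - 24x^3 - 38x^2 - 28x - 7


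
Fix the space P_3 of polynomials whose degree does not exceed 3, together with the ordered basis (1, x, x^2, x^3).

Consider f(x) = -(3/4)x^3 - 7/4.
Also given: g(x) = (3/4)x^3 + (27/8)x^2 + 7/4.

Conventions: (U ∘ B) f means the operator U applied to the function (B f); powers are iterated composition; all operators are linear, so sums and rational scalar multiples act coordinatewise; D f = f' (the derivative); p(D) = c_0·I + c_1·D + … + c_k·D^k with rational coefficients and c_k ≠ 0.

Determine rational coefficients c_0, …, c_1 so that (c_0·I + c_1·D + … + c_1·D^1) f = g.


D^0 f = -(3/4)x^3 - 7/4
D^1 f = -(9/4)x^2
matching coefficients of g against c_0 f + c_1 Df + … from the top degree down determines the c_i
solution: c_0 = -1, c_1 = -3/2

p(D) = -I − (3/2)·D, i.e. c_0 = -1, c_1 = -3/2


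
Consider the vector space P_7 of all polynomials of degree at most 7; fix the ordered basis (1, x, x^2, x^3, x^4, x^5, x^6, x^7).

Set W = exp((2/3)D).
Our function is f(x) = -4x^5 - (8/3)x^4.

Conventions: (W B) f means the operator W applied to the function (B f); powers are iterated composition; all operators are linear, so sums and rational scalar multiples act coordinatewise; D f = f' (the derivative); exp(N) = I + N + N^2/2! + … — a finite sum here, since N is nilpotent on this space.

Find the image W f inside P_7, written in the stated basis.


g(x) = -4x^5 - 16x^4 - (224/9)x^3 - (512/27)x^2 - (64/9)x - 256/243

order-1 term: -(40/3)x^4 - (64/9)x^3
order-2 term: -(160/9)x^3 - (64/9)x^2
order-3 term: -(320/27)x^2 - (256/81)x
order-4 term: -(320/81)x - 128/243
order-5 term: -128/243
the series for exp((2/3)D) f terminates at order 5
exp((2/3)D) f = -4x^5 - 16x^4 - (224/9)x^3 - (512/27)x^2 - (64/9)x - 256/243


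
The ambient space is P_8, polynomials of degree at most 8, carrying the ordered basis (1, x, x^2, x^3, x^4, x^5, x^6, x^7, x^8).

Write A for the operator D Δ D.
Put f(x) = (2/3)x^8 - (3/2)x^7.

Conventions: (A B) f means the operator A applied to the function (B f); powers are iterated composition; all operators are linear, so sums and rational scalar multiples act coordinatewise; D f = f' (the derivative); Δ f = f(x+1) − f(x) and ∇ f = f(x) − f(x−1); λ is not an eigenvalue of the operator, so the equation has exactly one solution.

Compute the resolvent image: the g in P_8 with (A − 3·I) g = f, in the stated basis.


write g with unknown coordinates in the stated basis and equate coefficients in (A − 3·I) g = f
solving from the highest basis element down gives g = -(2/9)x^8 + (1/2)x^7 - (224/9)x^5 - (245/9)x^4 - (350/27)x^3 - 490x^2 - (6349/9)x - 2681/9
check: A g = -(224/3)x^5 - (245/3)x^4 - (350/9)x^3 - 1470x^2 - (6349/3)x - 2681/3
so A g − 3·g = (2/3)x^8 - (3/2)x^7 = f ✓

the image equals g(x) = -(2/9)x^8 + (1/2)x^7 - (224/9)x^5 - (245/9)x^4 - (350/27)x^3 - 490x^2 - (6349/9)x - 2681/9


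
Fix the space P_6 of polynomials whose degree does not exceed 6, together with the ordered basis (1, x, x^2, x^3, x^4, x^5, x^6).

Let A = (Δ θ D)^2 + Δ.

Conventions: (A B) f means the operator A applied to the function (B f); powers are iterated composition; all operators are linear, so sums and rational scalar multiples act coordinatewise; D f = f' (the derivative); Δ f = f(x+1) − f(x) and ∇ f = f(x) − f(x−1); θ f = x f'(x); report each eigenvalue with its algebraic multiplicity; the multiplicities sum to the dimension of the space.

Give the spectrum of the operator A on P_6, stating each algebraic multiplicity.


λ = 0 (multiplicity 7)

image of 1: 0
image of x: 1
image of x^2: 2x + 1
image of x^3: 3x^2 + 3x + 1
image of x^4: 4x^3 + 6x^2 + 4x + 73
image of x^5: 5x^4 + 10x^3 + 10x^2 + 965x + 721
image of x^6: 6x^5 + 15x^4 + 20x^3 + 5415x^2 + 9006x + 4201
the matrix is upper triangular; its diagonal is (0, 0, 0, 0, 0, 0, 0)
for a triangular matrix the eigenvalues are the diagonal entries, with algebraic multiplicity their repetition count


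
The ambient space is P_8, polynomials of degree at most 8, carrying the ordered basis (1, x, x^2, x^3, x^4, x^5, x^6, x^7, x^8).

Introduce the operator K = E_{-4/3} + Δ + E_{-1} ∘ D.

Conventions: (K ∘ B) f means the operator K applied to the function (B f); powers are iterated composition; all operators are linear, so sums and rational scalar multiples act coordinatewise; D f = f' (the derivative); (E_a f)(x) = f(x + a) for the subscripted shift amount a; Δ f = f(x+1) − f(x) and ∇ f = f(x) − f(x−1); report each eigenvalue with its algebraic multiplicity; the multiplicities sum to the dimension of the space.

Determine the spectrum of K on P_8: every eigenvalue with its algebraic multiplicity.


image of 1: 1
image of x: x + 2/3
image of x^2: x^2 + (4/3)x + 7/9
image of x^3: x^3 + 2x^2 + (7/3)x + 44/27
image of x^4: x^4 + (8/3)x^3 + (14/3)x^2 + (176/27)x + 13/81
image of x^5: x^5 + (10/3)x^4 + (70/9)x^3 + (440/27)x^2 + (65/81)x + 434/243
image of x^6: x^6 + 4x^5 + (35/3)x^4 + (880/27)x^3 + (65/27)x^2 + (868/81)x + 451/729
image of x^7: x^7 + (14/3)x^6 + (49/3)x^5 + (1540/27)x^4 + (455/81)x^3 + (3038/81)x^2 + (3157/729)x + 1112/2187
image of x^8: x^8 + (16/3)x^7 + (196/9)x^6 + (2464/27)x^5 + (910/81)x^4 + (24304/243)x^3 + (12628/729)x^2 + (8896/2187)x + 19609/6561
the matrix is upper triangular; its diagonal is (1, 1, 1, 1, 1, 1, 1, 1, 1)
for a triangular matrix the eigenvalues are the diagonal entries, with algebraic multiplicity their repetition count

λ = 1 (multiplicity 9)


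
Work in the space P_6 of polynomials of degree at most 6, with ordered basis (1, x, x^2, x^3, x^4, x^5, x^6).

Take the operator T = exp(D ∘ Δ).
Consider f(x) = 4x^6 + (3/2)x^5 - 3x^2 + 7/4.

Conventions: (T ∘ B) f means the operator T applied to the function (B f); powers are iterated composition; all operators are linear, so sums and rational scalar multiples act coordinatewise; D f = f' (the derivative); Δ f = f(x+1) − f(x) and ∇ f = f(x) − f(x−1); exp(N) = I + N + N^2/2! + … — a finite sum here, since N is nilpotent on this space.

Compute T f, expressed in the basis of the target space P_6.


the image equals g(x) = 4x^6 + (3/2)x^5 + 120x^4 + 270x^3 + 1002x^2 + 1680x + 5749/4

order-1 term: 120x^4 + 270x^3 + 285x^2 + 150x + 51/2
order-2 term: 720x^2 + 1530x + 930
order-3 term: 480
the series for exp(D ∘ Δ) f terminates at order 3
exp(D ∘ Δ) f = 4x^6 + (3/2)x^5 + 120x^4 + 270x^3 + 1002x^2 + 1680x + 5749/4


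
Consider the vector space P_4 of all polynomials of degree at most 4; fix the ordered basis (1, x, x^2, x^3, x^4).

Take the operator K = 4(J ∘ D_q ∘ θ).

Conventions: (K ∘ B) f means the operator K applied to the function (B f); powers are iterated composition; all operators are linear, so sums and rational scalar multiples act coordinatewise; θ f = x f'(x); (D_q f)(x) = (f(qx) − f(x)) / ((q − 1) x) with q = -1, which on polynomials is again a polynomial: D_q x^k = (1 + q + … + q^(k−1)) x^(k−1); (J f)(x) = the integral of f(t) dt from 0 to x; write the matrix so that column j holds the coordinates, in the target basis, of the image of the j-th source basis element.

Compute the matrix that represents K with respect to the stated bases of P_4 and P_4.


the matrix is [[0, 0, 0, 0, 0]; [0, 4, 0, 0, 0]; [0, 0, 0, 0, 0]; [0, 0, 0, 4, 0]; [0, 0, 0, 0, 0]] (rows listed top to bottom)

image of 1: 0
image of x: 4x
image of x^2: 0
image of x^3: 4x^3
image of x^4: 0
each image's coordinates form column j of the matrix


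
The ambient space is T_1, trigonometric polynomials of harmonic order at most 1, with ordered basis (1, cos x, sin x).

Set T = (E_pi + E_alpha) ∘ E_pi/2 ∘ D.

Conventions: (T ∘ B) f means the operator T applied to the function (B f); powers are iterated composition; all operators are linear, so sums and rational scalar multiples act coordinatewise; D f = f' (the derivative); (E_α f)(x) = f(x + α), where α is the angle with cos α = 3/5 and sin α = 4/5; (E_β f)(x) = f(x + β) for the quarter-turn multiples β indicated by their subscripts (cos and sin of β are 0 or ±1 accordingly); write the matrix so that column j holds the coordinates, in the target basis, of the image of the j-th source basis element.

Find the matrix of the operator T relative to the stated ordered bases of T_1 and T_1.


the matrix is [[0, 0, 0]; [0, 2/5, -4/5]; [0, 4/5, 2/5]] (rows listed top to bottom)

image of 1: 0
image of cos x: (2/5)cos x + (4/5)sin x
image of sin x: -(4/5)cos x + (2/5)sin x
each image's coordinates form column j of the matrix


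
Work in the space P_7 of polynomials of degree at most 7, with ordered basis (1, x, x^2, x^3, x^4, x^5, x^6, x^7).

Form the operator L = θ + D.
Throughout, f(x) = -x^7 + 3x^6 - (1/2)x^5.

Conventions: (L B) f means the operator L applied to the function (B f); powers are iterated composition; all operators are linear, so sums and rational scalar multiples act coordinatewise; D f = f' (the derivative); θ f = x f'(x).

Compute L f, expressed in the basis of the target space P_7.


g(x) = -7x^7 + 11x^6 + (31/2)x^5 - (5/2)x^4

θ f = -7x^7 + 18x^6 - (5/2)x^5
D f = -7x^6 + 18x^5 - (5/2)x^4
(θ + D) f = -7x^7 + 11x^6 + (31/2)x^5 - (5/2)x^4


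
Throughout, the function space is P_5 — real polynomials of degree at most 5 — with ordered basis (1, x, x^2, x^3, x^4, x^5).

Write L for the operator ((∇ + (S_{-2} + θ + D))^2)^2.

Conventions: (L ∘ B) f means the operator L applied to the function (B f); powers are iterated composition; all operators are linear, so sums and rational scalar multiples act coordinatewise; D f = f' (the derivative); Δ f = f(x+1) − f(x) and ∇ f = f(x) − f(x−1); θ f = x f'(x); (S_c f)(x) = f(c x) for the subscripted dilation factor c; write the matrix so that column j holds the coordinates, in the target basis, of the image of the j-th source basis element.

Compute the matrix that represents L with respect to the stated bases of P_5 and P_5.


the matrix is [[1, 0, 37, -410, -1627, -54980]; [0, 1, 740, 1212, 14108, 190740]; [0, 0, 1296, 366, -46368, -242490]; [0, 0, 0, 625, 51000, 293200]; [0, 0, 0, 0, 160000, -79030]; [0, 0, 0, 0, 0, 531441]] (rows listed top to bottom)

image of 1: 1
image of x: x
image of x^2: 1296x^2 + 740x + 37
image of x^3: 625x^3 + 366x^2 + 1212x - 410
image of x^4: 160000x^4 + 51000x^3 - 46368x^2 + 14108x - 1627
image of x^5: 531441x^5 - 79030x^4 + 293200x^3 - 242490x^2 + 190740x - 54980
each image's coordinates form column j of the matrix


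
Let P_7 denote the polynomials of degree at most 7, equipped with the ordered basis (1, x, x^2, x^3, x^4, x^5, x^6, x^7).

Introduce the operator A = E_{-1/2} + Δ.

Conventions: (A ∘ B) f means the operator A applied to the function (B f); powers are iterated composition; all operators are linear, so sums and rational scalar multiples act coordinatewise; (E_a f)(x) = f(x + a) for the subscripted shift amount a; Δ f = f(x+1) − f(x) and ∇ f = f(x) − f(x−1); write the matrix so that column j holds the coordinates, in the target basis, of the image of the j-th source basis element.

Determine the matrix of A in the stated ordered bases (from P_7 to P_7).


image of 1: 1
image of x: x + 1/2
image of x^2: x^2 + x + 5/4
image of x^3: x^3 + (3/2)x^2 + (15/4)x + 7/8
image of x^4: x^4 + 2x^3 + (15/2)x^2 + (7/2)x + 17/16
image of x^5: x^5 + (5/2)x^4 + (25/2)x^3 + (35/4)x^2 + (85/16)x + 31/32
image of x^6: x^6 + 3x^5 + (75/4)x^4 + (35/2)x^3 + (255/16)x^2 + (93/16)x + 65/64
image of x^7: x^7 + (7/2)x^6 + (105/4)x^5 + (245/8)x^4 + (595/16)x^3 + (651/32)x^2 + (455/64)x + 127/128
each image's coordinates form column j of the matrix

the matrix is [[1, 1/2, 5/4, 7/8, 17/16, 31/32, 65/64, 127/128]; [0, 1, 1, 15/4, 7/2, 85/16, 93/16, 455/64]; [0, 0, 1, 3/2, 15/2, 35/4, 255/16, 651/32]; [0, 0, 0, 1, 2, 25/2, 35/2, 595/16]; [0, 0, 0, 0, 1, 5/2, 75/4, 245/8]; [0, 0, 0, 0, 0, 1, 3, 105/4]; [0, 0, 0, 0, 0, 0, 1, 7/2]; [0, 0, 0, 0, 0, 0, 0, 1]] (rows listed top to bottom)


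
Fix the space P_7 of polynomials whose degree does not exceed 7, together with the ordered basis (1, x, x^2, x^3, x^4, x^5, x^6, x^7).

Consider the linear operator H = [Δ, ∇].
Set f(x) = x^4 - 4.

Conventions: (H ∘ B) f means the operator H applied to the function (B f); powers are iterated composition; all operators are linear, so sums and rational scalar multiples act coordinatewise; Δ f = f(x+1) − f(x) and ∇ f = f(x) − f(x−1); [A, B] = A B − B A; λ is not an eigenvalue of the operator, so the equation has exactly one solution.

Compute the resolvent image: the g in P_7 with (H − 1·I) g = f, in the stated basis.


g(x) = -x^4 + 4

write g with unknown coordinates in the stated basis and equate coefficients in (H − 1·I) g = f
solving from the highest basis element down gives g = -x^4 + 4
check: H g = 0
so H g − 1·g = x^4 - 4 = f ✓


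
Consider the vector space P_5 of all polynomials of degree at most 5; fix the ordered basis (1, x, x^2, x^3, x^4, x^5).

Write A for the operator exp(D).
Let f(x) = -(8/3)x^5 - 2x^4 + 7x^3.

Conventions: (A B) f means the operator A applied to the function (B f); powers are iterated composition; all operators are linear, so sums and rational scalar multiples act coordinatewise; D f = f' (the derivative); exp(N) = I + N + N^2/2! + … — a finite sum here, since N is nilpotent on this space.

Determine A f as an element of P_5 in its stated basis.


the image equals g(x) = -(8/3)x^5 - (46/3)x^4 - (83/3)x^3 - (53/3)x^2 - (1/3)x + 7/3

order-1 term: -(40/3)x^4 - 8x^3 + 21x^2
order-2 term: -(80/3)x^3 - 12x^2 + 21x
order-3 term: -(80/3)x^2 - 8x + 7
order-4 term: -(40/3)x - 2
order-5 term: -8/3
the series for exp(D) f terminates at order 5
exp(D) f = -(8/3)x^5 - (46/3)x^4 - (83/3)x^3 - (53/3)x^2 - (1/3)x + 7/3


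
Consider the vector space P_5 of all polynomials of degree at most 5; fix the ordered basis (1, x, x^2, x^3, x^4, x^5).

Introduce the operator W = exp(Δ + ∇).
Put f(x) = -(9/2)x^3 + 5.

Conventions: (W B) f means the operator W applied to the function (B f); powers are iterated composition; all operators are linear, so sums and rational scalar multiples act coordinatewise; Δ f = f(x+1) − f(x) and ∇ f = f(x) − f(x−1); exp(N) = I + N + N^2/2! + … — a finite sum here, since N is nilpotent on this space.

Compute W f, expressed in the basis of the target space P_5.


g(x) = -(9/2)x^3 - 27x^2 - 54x - 40

order-1 term: -27x^2 - 9
order-2 term: -54x
order-3 term: -36
the series for exp(Δ + ∇) f terminates at order 3
exp(Δ + ∇) f = -(9/2)x^3 - 27x^2 - 54x - 40


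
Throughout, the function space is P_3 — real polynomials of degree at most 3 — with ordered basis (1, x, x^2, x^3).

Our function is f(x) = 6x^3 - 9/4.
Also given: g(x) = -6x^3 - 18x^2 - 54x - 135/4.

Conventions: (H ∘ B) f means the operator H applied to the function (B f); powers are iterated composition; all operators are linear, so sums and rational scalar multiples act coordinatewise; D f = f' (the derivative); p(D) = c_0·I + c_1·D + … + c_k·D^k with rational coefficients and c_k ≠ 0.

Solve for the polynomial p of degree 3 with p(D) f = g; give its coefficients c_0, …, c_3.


c_0 = -1, c_1 = -1, c_2 = -3/2, c_3 = -1

D^0 f = 6x^3 - 9/4
D^1 f = 18x^2
D^2 f = 36x
D^3 f = 36
matching coefficients of g against c_0 f + c_1 Df + … from the top degree down determines the c_i
solution: c_0 = -1, c_1 = -1, c_2 = -3/2, c_3 = -1


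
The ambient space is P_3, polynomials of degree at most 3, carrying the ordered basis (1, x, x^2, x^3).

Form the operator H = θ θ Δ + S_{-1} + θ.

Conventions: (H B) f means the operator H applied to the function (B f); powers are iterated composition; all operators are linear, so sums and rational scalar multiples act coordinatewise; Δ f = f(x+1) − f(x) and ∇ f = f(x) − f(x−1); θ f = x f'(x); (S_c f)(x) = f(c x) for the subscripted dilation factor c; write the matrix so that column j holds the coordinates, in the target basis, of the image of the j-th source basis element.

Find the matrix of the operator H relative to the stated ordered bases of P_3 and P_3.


image of 1: 1
image of x: 0
image of x^2: 3x^2 + 2x
image of x^3: 2x^3 + 12x^2 + 3x
each image's coordinates form column j of the matrix

the matrix is [[1, 0, 0, 0]; [0, 0, 2, 3]; [0, 0, 3, 12]; [0, 0, 0, 2]] (rows listed top to bottom)


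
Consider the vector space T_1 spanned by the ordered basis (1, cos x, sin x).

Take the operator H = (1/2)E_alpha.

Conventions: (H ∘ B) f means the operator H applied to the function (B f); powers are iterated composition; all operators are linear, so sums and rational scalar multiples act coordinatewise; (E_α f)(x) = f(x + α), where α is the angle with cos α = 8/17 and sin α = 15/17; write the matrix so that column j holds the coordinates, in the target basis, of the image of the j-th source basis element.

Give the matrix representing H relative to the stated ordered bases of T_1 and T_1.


the matrix is [[1/2, 0, 0]; [0, 4/17, 15/34]; [0, -15/34, 4/17]] (rows listed top to bottom)

image of 1: 1/2
image of cos x: (4/17)cos x - (15/34)sin x
image of sin x: (15/34)cos x + (4/17)sin x
each image's coordinates form column j of the matrix


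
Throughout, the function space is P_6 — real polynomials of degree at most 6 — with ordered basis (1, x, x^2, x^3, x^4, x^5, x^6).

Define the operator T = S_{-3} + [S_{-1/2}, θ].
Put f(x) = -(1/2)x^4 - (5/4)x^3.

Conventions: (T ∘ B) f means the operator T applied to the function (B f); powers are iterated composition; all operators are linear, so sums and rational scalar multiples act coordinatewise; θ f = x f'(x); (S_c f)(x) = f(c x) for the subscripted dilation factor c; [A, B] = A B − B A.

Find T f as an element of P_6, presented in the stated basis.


g(x) = -(81/2)x^4 + (135/4)x^3

S_{-3} f = -(81/2)x^4 + (135/4)x^3
θ f = -2x^4 - (15/4)x^3
S_{-1/2} θ f = -(1/8)x^4 + (15/32)x^3
S_{-1/2} f = -(1/32)x^4 + (5/32)x^3
θ S_{-1/2} f = -(1/8)x^4 + (15/32)x^3
[S_{-1/2}, θ] f = 0
(S_{-3} + [S_{-1/2}, θ]) f = -(81/2)x^4 + (135/4)x^3


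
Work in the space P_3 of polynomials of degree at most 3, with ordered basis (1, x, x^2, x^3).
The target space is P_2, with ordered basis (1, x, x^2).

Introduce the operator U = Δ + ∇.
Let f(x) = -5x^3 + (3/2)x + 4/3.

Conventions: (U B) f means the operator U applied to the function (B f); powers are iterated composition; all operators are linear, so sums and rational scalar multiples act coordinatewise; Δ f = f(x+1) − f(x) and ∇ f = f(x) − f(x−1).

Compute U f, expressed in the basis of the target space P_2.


Δ f = -15x^2 - 15x - 7/2
∇ f = -15x^2 + 15x - 7/2
(Δ + ∇) f = -30x^2 - 7

the image equals g(x) = -30x^2 - 7


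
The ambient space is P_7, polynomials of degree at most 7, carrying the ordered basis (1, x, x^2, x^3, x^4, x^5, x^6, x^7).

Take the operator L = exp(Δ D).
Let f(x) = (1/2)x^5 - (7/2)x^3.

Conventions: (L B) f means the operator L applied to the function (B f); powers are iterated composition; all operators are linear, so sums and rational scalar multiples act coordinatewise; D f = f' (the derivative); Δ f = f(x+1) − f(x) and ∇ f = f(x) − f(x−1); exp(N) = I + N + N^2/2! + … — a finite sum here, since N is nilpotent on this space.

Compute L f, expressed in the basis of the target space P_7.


the result is g(x) = (1/2)x^5 + (13/2)x^3 + 15x^2 + 19x + 22

order-1 term: 10x^3 + 15x^2 - 11x - 8
order-2 term: 30x + 30
the series for exp(Δ D) f terminates at order 2
exp(Δ D) f = (1/2)x^5 + (13/2)x^3 + 15x^2 + 19x + 22


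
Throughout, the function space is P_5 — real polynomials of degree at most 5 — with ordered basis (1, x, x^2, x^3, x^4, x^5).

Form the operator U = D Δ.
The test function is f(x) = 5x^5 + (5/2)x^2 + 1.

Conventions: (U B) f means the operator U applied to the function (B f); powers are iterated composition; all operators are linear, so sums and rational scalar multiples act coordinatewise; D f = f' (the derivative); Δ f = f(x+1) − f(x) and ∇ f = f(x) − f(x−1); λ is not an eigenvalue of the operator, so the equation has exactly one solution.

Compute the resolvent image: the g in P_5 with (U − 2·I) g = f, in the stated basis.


write g with unknown coordinates in the stated basis and equate coefficients in (U − 2·I) g = f
solving from the highest basis element down gives g = -(5/2)x^5 - 25x^3 - (155/4)x^2 - 100x - 83
check: U g = -50x^3 - 75x^2 - 200x - 165
so U g − 2·g = 5x^5 + (5/2)x^2 + 1 = f ✓

the image equals g(x) = -(5/2)x^5 - 25x^3 - (155/4)x^2 - 100x - 83


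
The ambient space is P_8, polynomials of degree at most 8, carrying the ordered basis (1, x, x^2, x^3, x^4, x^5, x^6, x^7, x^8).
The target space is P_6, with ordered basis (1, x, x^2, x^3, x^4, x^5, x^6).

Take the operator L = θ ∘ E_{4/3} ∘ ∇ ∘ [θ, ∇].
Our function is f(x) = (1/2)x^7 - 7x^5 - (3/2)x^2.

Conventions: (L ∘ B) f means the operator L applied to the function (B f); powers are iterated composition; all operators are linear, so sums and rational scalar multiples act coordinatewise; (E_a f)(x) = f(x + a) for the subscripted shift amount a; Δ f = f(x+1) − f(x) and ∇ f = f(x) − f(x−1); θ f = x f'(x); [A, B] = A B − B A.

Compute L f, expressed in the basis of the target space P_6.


∇ f = (7/2)x^6 - (21/2)x^5 - (35/2)x^4 + (105/2)x^3 - (119/2)x^2 + (57/2)x - 5
θ ∇ f = 21x^6 - (105/2)x^5 - 70x^4 + (315/2)x^3 - 119x^2 + (57/2)x
θ f = (7/2)x^7 - 35x^5 - 3x^2
∇ θ f = (49/2)x^6 - (147/2)x^5 - (105/2)x^4 + (455/2)x^3 - (553/2)x^2 + (289/2)x - 57/2
[θ, ∇] f = -(7/2)x^6 + 21x^5 - (35/2)x^4 - 70x^3 + (315/2)x^2 - 116x + 57/2
∇ [θ, ∇] f = -21x^5 + (315/2)x^4 - 350x^3 + (315/2)x^2 + 329x - 603/2
E_{4/3} ∇ [θ, ∇] f = -21x^5 + (35/2)x^4 + (350/3)x^3 - (1085/18)x^2 + (1183/27)x - 515/162
θ E_{4/3} ∇ [θ, ∇] f = -105x^5 + 70x^4 + 350x^3 - (1085/9)x^2 + (1183/27)x

g(x) = -105x^5 + 70x^4 + 350x^3 - (1085/9)x^2 + (1183/27)x
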